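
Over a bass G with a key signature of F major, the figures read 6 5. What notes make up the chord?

The written figures 6 5 are shorthand for 6/5/3: the 3 is implied.
A third above G in this key is Bb.
A fifth above G in this key is D.
A sixth above G in this key is E.
Together with the bass G, this spells E half-diminished seventh in first inversion.

G, Bb, D, E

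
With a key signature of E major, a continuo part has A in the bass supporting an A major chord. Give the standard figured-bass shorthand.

A is the root of A major, so the chord is in root position.
A triad in root position is figured 5/3, conventionally abbreviated (no figures — root-position triad).

no figures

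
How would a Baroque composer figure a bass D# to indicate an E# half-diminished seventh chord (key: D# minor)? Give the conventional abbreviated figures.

D# is the seventh of E# half-diminished seventh, so the chord is in third inversion.
A seventh chord in third inversion is figured 6/4/2, conventionally abbreviated 4/2.

4/2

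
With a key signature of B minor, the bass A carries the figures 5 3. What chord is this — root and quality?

The figures 5 3 indicate a triad in root position.
In root position the bass is the root, so the root is A.
The chord tones are A, C#, E, giving A major.

A major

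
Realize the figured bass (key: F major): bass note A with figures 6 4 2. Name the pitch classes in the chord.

A, Bb, D, F

A second above A in this key is Bb.
A fourth above A in this key is D.
A sixth above A in this key is F.
Together with the bass A, this spells Bb major seventh in third inversion.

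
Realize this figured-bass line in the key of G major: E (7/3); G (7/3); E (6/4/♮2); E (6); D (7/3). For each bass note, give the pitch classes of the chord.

E (7/5/3): E, G, B, D.
G (7/5/3): G, B, D, F#.
E (6/4/♮2): E, F, A, C.
E (6/3): E, G, C.
D (7/5/3): D, F#, A, C.

E, G, B, D | G, B, D, F# | E, F, A, C | E, G, C | D, F#, A, C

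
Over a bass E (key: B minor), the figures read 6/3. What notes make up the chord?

A third above E in this key is G.
A sixth above E in this key is C#.
Together with the bass E, this spells C# diminished in first inversion.

E, G, C#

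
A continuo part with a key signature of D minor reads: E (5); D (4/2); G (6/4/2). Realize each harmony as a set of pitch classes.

E, G, Bb | D, E, G, Bb | G, A, C, E

E (5/3): E, G, Bb.
D (6/4/2): D, E, G, Bb.
G (6/4/2): G, A, C, E.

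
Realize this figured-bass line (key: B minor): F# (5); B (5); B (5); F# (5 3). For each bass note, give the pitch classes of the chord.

F# (5/3): F#, A, C#.
B (5/3): B, D, F#.
B (5/3): B, D, F#.
F# (5/3): F#, A, C#.

F#, A, C# | B, D, F# | B, D, F# | F#, A, C#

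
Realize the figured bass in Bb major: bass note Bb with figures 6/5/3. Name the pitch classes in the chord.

Bb, D, F, G

A third above Bb in this key is D.
A fifth above Bb in this key is F.
A sixth above Bb in this key is G.
Together with the bass Bb, this spells G minor seventh in first inversion.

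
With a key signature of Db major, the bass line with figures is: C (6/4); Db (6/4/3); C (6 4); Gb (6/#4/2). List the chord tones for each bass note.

C (6/4): C, F, Ab.
Db (6/4/3): Db, F, Gb, Bb.
C (6/4): C, F, Ab.
Gb (6/#4/2): Gb, Ab, C#, Eb.

C, F, Ab | Db, F, Gb, Bb | C, F, Ab | Gb, Ab, C#, Eb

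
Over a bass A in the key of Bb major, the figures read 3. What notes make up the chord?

The written figures 3 are shorthand for 5/3: the 5 is implied.
A third above A in this key is C.
A fifth above A in this key is Eb.
Together with the bass A, this spells A diminished in root position.

A, C, Eb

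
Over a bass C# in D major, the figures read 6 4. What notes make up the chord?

A fourth above C# in this key is F#.
A sixth above C# in this key is A.
Together with the bass C#, this spells F# minor in second inversion.

C#, F#, A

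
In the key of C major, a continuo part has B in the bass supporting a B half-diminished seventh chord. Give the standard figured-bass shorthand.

7

B is the root of B half-diminished seventh, so the chord is in root position.
A seventh chord in root position is figured 7/5/3, conventionally abbreviated 7.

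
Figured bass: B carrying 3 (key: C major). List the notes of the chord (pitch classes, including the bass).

The written figures 3 are shorthand for 5/3: the 5 is implied.
A third above B in this key is D.
A fifth above B in this key is F.
Together with the bass B, this spells B diminished in root position.

B, D, F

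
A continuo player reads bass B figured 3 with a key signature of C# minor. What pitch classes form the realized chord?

B, D#, F#

The written figures 3 are shorthand for 5/3: the 5 is implied.
A third above B in this key is D#.
A fifth above B in this key is F#.
Together with the bass B, this spells B major in root position.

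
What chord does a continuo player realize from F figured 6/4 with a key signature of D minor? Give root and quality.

The figures 6/4 indicate a triad in second inversion.
In second inversion the root lies a fourth above the bass: a fourth above F in D minor is Bb.
The chord tones are F, Bb, D, giving Bb major.

Bb major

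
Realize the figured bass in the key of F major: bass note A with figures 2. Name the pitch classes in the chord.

The written figures 2 are shorthand for 6/4/2: the 6/4 are implied.
A second above A in this key is Bb.
A fourth above A in this key is D.
A sixth above A in this key is F.
Together with the bass A, this spells Bb major seventh in third inversion.

A, Bb, D, F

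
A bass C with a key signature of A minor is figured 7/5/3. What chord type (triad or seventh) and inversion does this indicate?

seventh chord, root position

Intervals of 7/5/3 above the bass form a seventh chord; the bass is the root, so this is root position.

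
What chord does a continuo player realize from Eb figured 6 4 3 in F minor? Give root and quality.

The figures 6 4 3 indicate a seventh chord in second inversion.
In second inversion the root lies a fourth above the bass: a fourth above Eb in F minor is Ab.
The chord tones are Eb, G, Ab, C, giving Ab major seventh.

Ab major seventh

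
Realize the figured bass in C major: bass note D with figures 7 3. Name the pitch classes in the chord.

D, F, A, C

The written figures 7 3 are shorthand for 7/5/3: the 5 is implied.
A third above D in this key is F.
A fifth above D in this key is A.
A seventh above D in this key is C.
Together with the bass D, this spells D minor seventh in root position.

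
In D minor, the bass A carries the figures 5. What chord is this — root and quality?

A minor

The figures 5 indicate a triad in root position.
In root position the bass is the root, so the root is A.
The chord tones are A, C, E, giving A minor.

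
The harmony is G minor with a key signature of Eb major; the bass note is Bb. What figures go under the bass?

6

Bb is the third of G minor, so the chord is in first inversion.
A triad in first inversion is figured 6/3, conventionally abbreviated 6.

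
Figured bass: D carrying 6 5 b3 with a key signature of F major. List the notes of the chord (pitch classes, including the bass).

D, Fb, A, Bb

A third above D in this key is F, lowered to Fb by the flat.
A fifth above D in this key is A.
A sixth above D in this key is Bb.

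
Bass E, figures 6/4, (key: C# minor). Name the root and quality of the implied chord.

A major

The figures 6/4 indicate a triad in second inversion.
In second inversion the root lies a fourth above the bass: a fourth above E in C# minor is A.
The chord tones are E, A, C#, giving A major.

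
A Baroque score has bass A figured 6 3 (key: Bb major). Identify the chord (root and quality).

The figures 6 3 indicate a triad in first inversion.
In first inversion the root lies a sixth above the bass: a sixth above A in Bb major is F.
The chord tones are A, C, F, giving F major.

F major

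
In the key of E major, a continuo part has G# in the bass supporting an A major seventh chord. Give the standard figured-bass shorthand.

G# is the seventh of A major seventh, so the chord is in third inversion.
A seventh chord in third inversion is figured 6/4/2, conventionally abbreviated 4/2.

4/2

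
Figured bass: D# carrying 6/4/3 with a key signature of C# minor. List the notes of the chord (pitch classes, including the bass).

D#, F#, G#, B

A third above D# in this key is F#.
A fourth above D# in this key is G#.
A sixth above D# in this key is B.
Together with the bass D#, this spells G# minor seventh in second inversion.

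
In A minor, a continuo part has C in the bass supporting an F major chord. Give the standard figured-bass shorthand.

6/4

C is the fifth of F major, so the chord is in second inversion.
A triad in second inversion is figured 6/4, conventionally abbreviated 6/4.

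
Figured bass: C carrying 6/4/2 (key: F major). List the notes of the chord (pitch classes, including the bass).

C, D, F, A

A second above C in this key is D.
A fourth above C in this key is F.
A sixth above C in this key is A.
Together with the bass C, this spells D minor seventh in third inversion.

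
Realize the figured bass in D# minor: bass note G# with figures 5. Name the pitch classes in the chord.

The written figures 5 are shorthand for 5/3: the 3 is implied.
A third above G# in this key is B.
A fifth above G# in this key is D#.
Together with the bass G#, this spells G# minor in root position.

G#, B, D#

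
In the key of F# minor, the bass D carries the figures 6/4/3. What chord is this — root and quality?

The figures 6/4/3 indicate a seventh chord in second inversion.
In second inversion the root lies a fourth above the bass: a fourth above D in F# minor is G#.
The chord tones are D, F#, G#, B, giving G# half-diminished seventh.

G# half-diminished seventh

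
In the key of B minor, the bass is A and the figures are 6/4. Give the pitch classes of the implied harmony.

A, D, F#

A fourth above A in this key is D.
A sixth above A in this key is F#.
Together with the bass A, this spells D major in second inversion.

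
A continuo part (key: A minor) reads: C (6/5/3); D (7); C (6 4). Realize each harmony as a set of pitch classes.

C (6/5/3): C, E, G, A.
D (7/5/3): D, F, A, C.
C (6/4): C, F, A.

C, E, G, A | D, F, A, C | C, F, A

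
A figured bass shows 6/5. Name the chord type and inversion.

6/5 is shorthand for 6/5/3.
Intervals of 6/5/3 above the bass form a seventh chord; the bass is the third, so this is first inversion.

seventh chord, first inversion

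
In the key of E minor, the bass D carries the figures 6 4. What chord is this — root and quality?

The figures 6 4 indicate a triad in second inversion.
In second inversion the root lies a fourth above the bass: a fourth above D in E minor is G.
The chord tones are D, G, B, giving G major.

G major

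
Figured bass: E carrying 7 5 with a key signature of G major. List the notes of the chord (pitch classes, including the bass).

The written figures 7 5 are shorthand for 7/5/3: the 3 is implied.
A third above E in this key is G.
A fifth above E in this key is B.
A seventh above E in this key is D.
Together with the bass E, this spells E minor seventh in root position.

E, G, B, D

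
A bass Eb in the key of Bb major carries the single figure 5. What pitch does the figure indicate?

Counting 4 letter steps above Eb lands on B; in Bb major, that letter is Bb.

Bb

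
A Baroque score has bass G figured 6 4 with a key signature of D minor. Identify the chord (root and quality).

C major

The figures 6 4 indicate a triad in second inversion.
In second inversion the root lies a fourth above the bass: a fourth above G in D minor is C.
The chord tones are G, C, E, giving C major.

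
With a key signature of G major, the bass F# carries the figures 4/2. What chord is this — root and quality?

The figures 4/2 indicate a seventh chord in third inversion.
In third inversion the root lies a second above the bass: a second above F# in G major is G.
The chord tones are F#, G, B, D, giving G major seventh.

G major seventh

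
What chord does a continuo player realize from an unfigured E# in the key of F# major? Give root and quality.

An unfigured bass indicates a triad in root position.
In root position the bass is the root, so the root is E#.
The chord tones are E#, G#, B, giving E# diminished.

E# diminished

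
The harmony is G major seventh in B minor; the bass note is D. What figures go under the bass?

D is the fifth of G major seventh, so the chord is in second inversion.
A seventh chord in second inversion is figured 6/4/3, conventionally abbreviated 4/3.

4/3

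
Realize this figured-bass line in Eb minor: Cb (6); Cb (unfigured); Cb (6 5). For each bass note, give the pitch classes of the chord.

Cb (6/3): Cb, Eb, Ab.
Cb (5/3): Cb, Eb, Gb.
Cb (6/5/3): Cb, Eb, Gb, Ab.

Cb, Eb, Ab | Cb, Eb, Gb | Cb, Eb, Gb, Ab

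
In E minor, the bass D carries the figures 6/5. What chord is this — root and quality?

The figures 6/5 indicate a seventh chord in first inversion.
In first inversion the root lies a sixth above the bass: a sixth above D in E minor is B.
The chord tones are D, F#, A, B, giving B minor seventh.

B minor seventh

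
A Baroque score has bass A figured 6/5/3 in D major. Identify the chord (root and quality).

The figures 6/5/3 indicate a seventh chord in first inversion.
In first inversion the root lies a sixth above the bass: a sixth above A in D major is F#.
The chord tones are A, C#, E, F#, giving F# minor seventh.

F# minor seventh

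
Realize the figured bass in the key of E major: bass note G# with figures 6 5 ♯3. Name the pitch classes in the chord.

G#, B#, D#, E

A third above G# in this key is B, raised to B# by the sharp.
A fifth above G# in this key is D#.
A sixth above G# in this key is E.
Together with the bass G#, this spells E augmented major seventh in first inversion.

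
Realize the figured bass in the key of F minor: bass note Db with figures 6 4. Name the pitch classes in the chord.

A fourth above Db in this key is G.
A sixth above Db in this key is Bb.
Together with the bass Db, this spells G diminished in second inversion.

Db, G, Bb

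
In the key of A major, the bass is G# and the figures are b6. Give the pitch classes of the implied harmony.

The written figures b6 are shorthand for 6/3: the 3 is implied.
A third above G# in this key is B.
A sixth above G# in this key is E, lowered to Eb by the flat.

G#, B, Eb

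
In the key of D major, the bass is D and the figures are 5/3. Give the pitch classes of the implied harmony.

D, F#, A

A third above D in this key is F#.
A fifth above D in this key is A.
Together with the bass D, this spells D major in root position.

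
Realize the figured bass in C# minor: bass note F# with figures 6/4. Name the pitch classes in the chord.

A fourth above F# in this key is B.
A sixth above F# in this key is D#.
Together with the bass F#, this spells B major in second inversion.

F#, B, D#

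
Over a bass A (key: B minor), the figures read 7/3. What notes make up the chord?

A, C#, E, G

The written figures 7/3 are shorthand for 7/5/3: the 5 is implied.
A third above A in this key is C#.
A fifth above A in this key is E.
A seventh above A in this key is G.
Together with the bass A, this spells A dominant seventh in root position.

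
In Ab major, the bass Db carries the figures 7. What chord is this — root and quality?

Db major seventh

The figures 7 indicate a seventh chord in root position.
In root position the bass is the root, so the root is Db.
The chord tones are Db, F, Ab, C, giving Db major seventh.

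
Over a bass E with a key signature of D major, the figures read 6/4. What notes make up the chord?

A fourth above E in this key is A.
A sixth above E in this key is C#.
Together with the bass E, this spells A major in second inversion.

E, A, C#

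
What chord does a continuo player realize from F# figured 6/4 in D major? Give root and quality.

B minor

The figures 6/4 indicate a triad in second inversion.
In second inversion the root lies a fourth above the bass: a fourth above F# in D major is B.
The chord tones are F#, B, D, giving B minor.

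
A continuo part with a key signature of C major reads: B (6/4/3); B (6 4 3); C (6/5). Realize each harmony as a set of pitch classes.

B, D, E, G | B, D, E, G | C, E, G, A

B (6/4/3): B, D, E, G.
B (6/4/3): B, D, E, G.
C (6/5/3): C, E, G, A.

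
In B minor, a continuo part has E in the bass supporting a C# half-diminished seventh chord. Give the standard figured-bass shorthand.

6/5

E is the third of C# half-diminished seventh, so the chord is in first inversion.
A seventh chord in first inversion is figured 6/5/3, conventionally abbreviated 6/5.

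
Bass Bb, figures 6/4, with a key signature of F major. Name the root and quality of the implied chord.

The figures 6/4 indicate a triad in second inversion.
In second inversion the root lies a fourth above the bass: a fourth above Bb in F major is E.
The chord tones are Bb, E, G, giving E diminished.

E diminished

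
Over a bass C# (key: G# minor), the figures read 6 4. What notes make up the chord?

A fourth above C# in this key is F#.
A sixth above C# in this key is A#.
Together with the bass C#, this spells F# major in second inversion.

C#, F#, A#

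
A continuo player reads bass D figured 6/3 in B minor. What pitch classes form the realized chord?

A third above D in this key is F#.
A sixth above D in this key is B.
Together with the bass D, this spells B minor in first inversion.

D, F#, B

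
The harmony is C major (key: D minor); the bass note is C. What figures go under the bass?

no figures

C is the root of C major, so the chord is in root position.
A triad in root position is figured 5/3, conventionally abbreviated (no figures — root-position triad).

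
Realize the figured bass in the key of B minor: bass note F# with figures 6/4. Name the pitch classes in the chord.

A fourth above F# in this key is B.
A sixth above F# in this key is D.
Together with the bass F#, this spells B minor in second inversion.

F#, B, D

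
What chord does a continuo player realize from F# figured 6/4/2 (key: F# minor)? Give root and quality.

The figures 6/4/2 indicate a seventh chord in third inversion.
In third inversion the root lies a second above the bass: a second above F# in F# minor is G#.
The chord tones are F#, G#, B, D, giving G# half-diminished seventh.

G# half-diminished seventh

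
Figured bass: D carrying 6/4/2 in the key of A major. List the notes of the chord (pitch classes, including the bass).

A second above D in this key is E.
A fourth above D in this key is G#.
A sixth above D in this key is B.
Together with the bass D, this spells E dominant seventh in third inversion.

D, E, G#, B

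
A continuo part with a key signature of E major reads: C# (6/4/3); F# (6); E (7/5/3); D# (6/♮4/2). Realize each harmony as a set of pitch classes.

C#, E, F#, A | F#, A, D# | E, G#, B, D# | D#, E, G, B

C# (6/4/3): C#, E, F#, A.
F# (6/3): F#, A, D#.
E (7/5/3): E, G#, B, D#.
D# (6/♮4/2): D#, E, G, B.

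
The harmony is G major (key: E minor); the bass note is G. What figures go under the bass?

G is the root of G major, so the chord is in root position.
A triad in root position is figured 5/3, conventionally abbreviated (no figures — root-position triad).

no figures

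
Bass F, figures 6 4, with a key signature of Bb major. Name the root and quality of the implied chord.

Bb major

The figures 6 4 indicate a triad in second inversion.
In second inversion the root lies a fourth above the bass: a fourth above F in Bb major is Bb.
The chord tones are F, Bb, D, giving Bb major.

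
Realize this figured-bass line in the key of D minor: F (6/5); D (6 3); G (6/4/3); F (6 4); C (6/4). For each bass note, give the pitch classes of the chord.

F, A, C, D | D, F, Bb | G, Bb, C, E | F, Bb, D | C, F, A

F (6/5/3): F, A, C, D.
D (6/3): D, F, Bb.
G (6/4/3): G, Bb, C, E.
F (6/4): F, Bb, D.
C (6/4): C, F, A.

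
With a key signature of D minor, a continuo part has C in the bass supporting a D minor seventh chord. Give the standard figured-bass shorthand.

4/2

C is the seventh of D minor seventh, so the chord is in third inversion.
A seventh chord in third inversion is figured 6/4/2, conventionally abbreviated 4/2.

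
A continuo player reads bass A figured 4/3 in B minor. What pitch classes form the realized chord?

The written figures 4/3 are shorthand for 6/4/3: the 6 is implied.
A third above A in this key is C#.
A fourth above A in this key is D.
A sixth above A in this key is F#.
Together with the bass A, this spells D major seventh in second inversion.

A, C#, D, F#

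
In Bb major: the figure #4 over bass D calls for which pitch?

G#

Counting 3 letter steps above D lands on G; in Bb major, that letter is G.
The #4 figure raises it a semitone, giving G#.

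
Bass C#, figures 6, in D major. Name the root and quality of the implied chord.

The figures 6 indicate a triad in first inversion.
In first inversion the root lies a sixth above the bass: a sixth above C# in D major is A.
The chord tones are C#, E, A, giving A major.

A major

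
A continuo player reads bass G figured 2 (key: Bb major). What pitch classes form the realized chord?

G, A, C, Eb

The written figures 2 are shorthand for 6/4/2: the 6/4 are implied.
A second above G in this key is A.
A fourth above G in this key is C.
A sixth above G in this key is Eb.
Together with the bass G, this spells A half-diminished seventh in third inversion.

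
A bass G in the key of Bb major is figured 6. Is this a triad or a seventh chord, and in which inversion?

6 is shorthand for 6/3.
Intervals of 6/3 above the bass form a triad; the bass is the third, so this is first inversion.

triad, first inversion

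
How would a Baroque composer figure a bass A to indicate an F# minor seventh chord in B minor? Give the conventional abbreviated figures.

A is the third of F# minor seventh, so the chord is in first inversion.
A seventh chord in first inversion is figured 6/5/3, conventionally abbreviated 6/5.

6/5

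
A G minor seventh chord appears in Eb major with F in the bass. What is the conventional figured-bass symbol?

4/2

F is the seventh of G minor seventh, so the chord is in third inversion.
A seventh chord in third inversion is figured 6/4/2, conventionally abbreviated 4/2.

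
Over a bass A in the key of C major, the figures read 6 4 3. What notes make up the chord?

A, C, D, F

A third above A in this key is C.
A fourth above A in this key is D.
A sixth above A in this key is F.
Together with the bass A, this spells D minor seventh in second inversion.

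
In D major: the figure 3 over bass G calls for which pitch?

Counting 2 letter steps above G lands on B; in D major, that letter is B.

B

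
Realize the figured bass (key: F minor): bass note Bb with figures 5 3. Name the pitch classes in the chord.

A third above Bb in this key is Db.
A fifth above Bb in this key is F.
Together with the bass Bb, this spells Bb minor in root position.

Bb, Db, F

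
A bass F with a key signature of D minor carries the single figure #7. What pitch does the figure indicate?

Counting 6 letter steps above F lands on E; in D minor, that letter is E.
The #7 figure raises it a semitone, giving E#.

E#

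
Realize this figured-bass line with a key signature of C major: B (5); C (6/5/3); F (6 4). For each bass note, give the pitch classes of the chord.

B (5/3): B, D, F.
C (6/5/3): C, E, G, A.
F (6/4): F, B, D.

B, D, F | C, E, G, A | F, B, D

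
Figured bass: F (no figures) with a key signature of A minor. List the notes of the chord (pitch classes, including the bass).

An unfigured bass implies 5/3.
A third above F in this key is A.
A fifth above F in this key is C.
Together with the bass F, this spells F major in root position.

F, A, C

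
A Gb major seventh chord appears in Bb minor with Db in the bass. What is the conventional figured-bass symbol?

Db is the fifth of Gb major seventh, so the chord is in second inversion.
A seventh chord in second inversion is figured 6/4/3, conventionally abbreviated 4/3.

4/3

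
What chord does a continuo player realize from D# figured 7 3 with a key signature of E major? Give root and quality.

The figures 7 3 indicate a seventh chord in root position.
In root position the bass is the root, so the root is D#.
The chord tones are D#, F#, A, C#, giving D# half-diminished seventh.

D# half-diminished seventh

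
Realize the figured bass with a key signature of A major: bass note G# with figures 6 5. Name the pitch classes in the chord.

G#, B, D, E

The written figures 6 5 are shorthand for 6/5/3: the 3 is implied.
A third above G# in this key is B.
A fifth above G# in this key is D.
A sixth above G# in this key is E.
Together with the bass G#, this spells E dominant seventh in first inversion.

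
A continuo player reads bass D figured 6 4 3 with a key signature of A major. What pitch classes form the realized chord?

D, F#, G#, B

A third above D in this key is F#.
A fourth above D in this key is G#.
A sixth above D in this key is B.
Together with the bass D, this spells G# half-diminished seventh in second inversion.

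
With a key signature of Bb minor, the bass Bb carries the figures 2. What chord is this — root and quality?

C half-diminished seventh

The figures 2 indicate a seventh chord in third inversion.
In third inversion the root lies a second above the bass: a second above Bb in Bb minor is C.
The chord tones are Bb, C, Eb, Gb, giving C half-diminished seventh.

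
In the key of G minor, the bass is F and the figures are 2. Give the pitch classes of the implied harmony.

The written figures 2 are shorthand for 6/4/2: the 6/4 are implied.
A second above F in this key is G.
A fourth above F in this key is Bb.
A sixth above F in this key is D.
Together with the bass F, this spells G minor seventh in third inversion.

F, G, Bb, D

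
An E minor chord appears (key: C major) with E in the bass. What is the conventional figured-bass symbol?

E is the root of E minor, so the chord is in root position.
A triad in root position is figured 5/3, conventionally abbreviated (no figures — root-position triad).

no figures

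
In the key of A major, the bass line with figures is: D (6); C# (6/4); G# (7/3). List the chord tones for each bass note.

D, F#, B | C#, F#, A | G#, B, D, F#

D (6/3): D, F#, B.
C# (6/4): C#, F#, A.
G# (7/5/3): G#, B, D, F#.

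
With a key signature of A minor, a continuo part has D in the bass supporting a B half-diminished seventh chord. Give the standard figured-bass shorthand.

D is the third of B half-diminished seventh, so the chord is in first inversion.
A seventh chord in first inversion is figured 6/5/3, conventionally abbreviated 6/5.

6/5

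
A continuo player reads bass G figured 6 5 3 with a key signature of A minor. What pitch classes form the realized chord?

A third above G in this key is B.
A fifth above G in this key is D.
A sixth above G in this key is E.
Together with the bass G, this spells E minor seventh in first inversion.

G, B, D, E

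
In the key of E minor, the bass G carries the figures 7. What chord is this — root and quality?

The figures 7 indicate a seventh chord in root position.
In root position the bass is the root, so the root is G.
The chord tones are G, B, D, F#, giving G major seventh.

G major seventh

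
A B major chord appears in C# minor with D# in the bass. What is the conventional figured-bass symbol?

6

D# is the third of B major, so the chord is in first inversion.
A triad in first inversion is figured 6/3, conventionally abbreviated 6.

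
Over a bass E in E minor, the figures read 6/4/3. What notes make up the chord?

A third above E in this key is G.
A fourth above E in this key is A.
A sixth above E in this key is C.
Together with the bass E, this spells A minor seventh in second inversion.

E, G, A, C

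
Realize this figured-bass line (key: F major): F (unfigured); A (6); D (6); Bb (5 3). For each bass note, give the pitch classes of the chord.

F (5/3): F, A, C.
A (6/3): A, C, F.
D (6/3): D, F, Bb.
Bb (5/3): Bb, D, F.

F, A, C | A, C, F | D, F, Bb | Bb, D, F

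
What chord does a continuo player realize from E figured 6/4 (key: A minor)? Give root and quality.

A minor

The figures 6/4 indicate a triad in second inversion.
In second inversion the root lies a fourth above the bass: a fourth above E in A minor is A.
The chord tones are E, A, C, giving A minor.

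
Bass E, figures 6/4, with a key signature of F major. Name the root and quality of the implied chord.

A minor

The figures 6/4 indicate a triad in second inversion.
In second inversion the root lies a fourth above the bass: a fourth above E in F major is A.
The chord tones are E, A, C, giving A minor.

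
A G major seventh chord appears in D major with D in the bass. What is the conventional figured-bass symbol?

4/3

D is the fifth of G major seventh, so the chord is in second inversion.
A seventh chord in second inversion is figured 6/4/3, conventionally abbreviated 4/3.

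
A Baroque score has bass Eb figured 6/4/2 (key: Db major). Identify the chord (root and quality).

F minor seventh

The figures 6/4/2 indicate a seventh chord in third inversion.
In third inversion the root lies a second above the bass: a second above Eb in Db major is F.
The chord tones are Eb, F, Ab, C, giving F minor seventh.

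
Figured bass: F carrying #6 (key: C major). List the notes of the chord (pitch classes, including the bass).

F, A, D#

The written figures #6 are shorthand for 6/3: the 3 is implied.
A third above F in this key is A.
A sixth above F in this key is D, raised to D# by the sharp.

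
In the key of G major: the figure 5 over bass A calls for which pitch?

E

Counting 4 letter steps above A lands on E; in G major, that letter is E.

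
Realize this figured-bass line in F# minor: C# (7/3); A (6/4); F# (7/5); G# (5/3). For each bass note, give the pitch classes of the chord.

C# (7/5/3): C#, E, G#, B.
A (6/4): A, D, F#.
F# (7/5/3): F#, A, C#, E.
G# (5/3): G#, B, D.

C#, E, G#, B | A, D, F# | F#, A, C#, E | G#, B, D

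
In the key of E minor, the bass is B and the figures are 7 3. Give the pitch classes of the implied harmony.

B, D, F#, A

The written figures 7 3 are shorthand for 7/5/3: the 5 is implied.
A third above B in this key is D.
A fifth above B in this key is F#.
A seventh above B in this key is A.
Together with the bass B, this spells B minor seventh in root position.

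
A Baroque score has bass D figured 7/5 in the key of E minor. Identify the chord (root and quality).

D dominant seventh

The figures 7/5 indicate a seventh chord in root position.
In root position the bass is the root, so the root is D.
The chord tones are D, F#, A, C, giving D dominant seventh.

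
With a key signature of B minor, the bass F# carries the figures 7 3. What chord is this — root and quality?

F# minor seventh

The figures 7 3 indicate a seventh chord in root position.
In root position the bass is the root, so the root is F#.
The chord tones are F#, A, C#, E, giving F# minor seventh.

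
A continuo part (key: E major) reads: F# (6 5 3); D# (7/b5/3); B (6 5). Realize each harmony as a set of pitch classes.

F#, A, C#, D# | D#, F#, Ab, C# | B, D#, F#, G#

F# (6/5/3): F#, A, C#, D#.
D# (7/b5/3): D#, F#, Ab, C#.
B (6/5/3): B, D#, F#, G#.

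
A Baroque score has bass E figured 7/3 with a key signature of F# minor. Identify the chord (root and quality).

The figures 7/3 indicate a seventh chord in root position.
In root position the bass is the root, so the root is E.
The chord tones are E, G#, B, D, giving E dominant seventh.

E dominant seventh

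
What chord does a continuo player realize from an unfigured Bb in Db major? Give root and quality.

An unfigured bass indicates a triad in root position.
In root position the bass is the root, so the root is Bb.
The chord tones are Bb, Db, F, giving Bb minor.

Bb minor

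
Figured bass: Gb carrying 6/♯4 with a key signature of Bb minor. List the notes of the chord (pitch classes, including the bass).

Gb, C#, Eb

A fourth above Gb in this key is C, raised to C# by the sharp.
A sixth above Gb in this key is Eb.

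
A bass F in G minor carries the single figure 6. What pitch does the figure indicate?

D

Counting 5 letter steps above F lands on D; in G minor, that letter is D.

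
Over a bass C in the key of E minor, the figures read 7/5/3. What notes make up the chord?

C, E, G, B

A third above C in this key is E.
A fifth above C in this key is G.
A seventh above C in this key is B.
Together with the bass C, this spells C major seventh in root position.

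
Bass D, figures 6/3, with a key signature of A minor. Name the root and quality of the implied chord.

B diminished

The figures 6/3 indicate a triad in first inversion.
In first inversion the root lies a sixth above the bass: a sixth above D in A minor is B.
The chord tones are D, F, B, giving B diminished.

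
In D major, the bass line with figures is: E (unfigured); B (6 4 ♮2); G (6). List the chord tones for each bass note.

E, G, B | B, C, E, G | G, B, E

E (5/3): E, G, B.
B (6/4/♮2): B, C, E, G.
G (6/3): G, B, E.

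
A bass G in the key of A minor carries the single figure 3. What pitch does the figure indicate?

B

Counting 2 letter steps above G lands on B; in A minor, that letter is B.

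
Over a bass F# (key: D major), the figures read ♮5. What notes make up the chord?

F#, A, C

The written figures ♮5 are shorthand for 5/3: the 3 is implied.
A third above F# in this key is A.
A fifth above F# in this key is C#, made natural (C) by the ♮ figure.
Together with the bass F#, this spells F# diminished in root position.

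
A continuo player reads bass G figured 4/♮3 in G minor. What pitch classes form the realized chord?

The written figures 4/♮3 are shorthand for 6/4/3: the 6 is implied.
A third above G in this key is Bb, made natural (B) by the ♮ figure.
A fourth above G in this key is C.
A sixth above G in this key is Eb.
Together with the bass G, this spells C minor-major seventh in second inversion.

G, B, C, Eb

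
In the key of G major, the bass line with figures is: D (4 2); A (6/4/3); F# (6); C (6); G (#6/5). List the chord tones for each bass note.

D, E, G, B | A, C, D, F# | F#, A, D | C, E, A | G, B, D, E#

D (6/4/2): D, E, G, B.
A (6/4/3): A, C, D, F#.
F# (6/3): F#, A, D.
C (6/3): C, E, A.
G (#6/5/3): G, B, D, E#.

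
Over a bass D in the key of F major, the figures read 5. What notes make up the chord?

The written figures 5 are shorthand for 5/3: the 3 is implied.
A third above D in this key is F.
A fifth above D in this key is A.
Together with the bass D, this spells D minor in root position.

D, F, A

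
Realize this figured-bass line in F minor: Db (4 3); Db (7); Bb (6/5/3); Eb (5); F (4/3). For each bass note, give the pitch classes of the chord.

Db (6/4/3): Db, F, G, Bb.
Db (7/5/3): Db, F, Ab, C.
Bb (6/5/3): Bb, Db, F, G.
Eb (5/3): Eb, G, Bb.
F (6/4/3): F, Ab, Bb, Db.

Db, F, G, Bb | Db, F, Ab, C | Bb, Db, F, G | Eb, G, Bb | F, Ab, Bb, Db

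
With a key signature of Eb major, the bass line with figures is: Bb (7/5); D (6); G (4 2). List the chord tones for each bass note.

Bb, D, F, Ab | D, F, Bb | G, Ab, C, Eb

Bb (7/5/3): Bb, D, F, Ab.
D (6/3): D, F, Bb.
G (6/4/2): G, Ab, C, Eb.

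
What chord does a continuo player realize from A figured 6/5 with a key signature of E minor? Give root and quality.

The figures 6/5 indicate a seventh chord in first inversion.
In first inversion the root lies a sixth above the bass: a sixth above A in E minor is F#.
The chord tones are A, C, E, F#, giving F# half-diminished seventh.

F# half-diminished seventh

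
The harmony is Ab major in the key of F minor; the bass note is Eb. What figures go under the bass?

Eb is the fifth of Ab major, so the chord is in second inversion.
A triad in second inversion is figured 6/4, conventionally abbreviated 6/4.

6/4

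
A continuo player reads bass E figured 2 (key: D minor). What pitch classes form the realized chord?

E, F, A, C

The written figures 2 are shorthand for 6/4/2: the 6/4 are implied.
A second above E in this key is F.
A fourth above E in this key is A.
A sixth above E in this key is C.
Together with the bass E, this spells F major seventh in third inversion.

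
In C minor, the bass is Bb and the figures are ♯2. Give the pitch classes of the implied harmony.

Bb, C#, Eb, G

The written figures ♯2 are shorthand for 6/4/2: the 6/4 are implied.
A second above Bb in this key is C, raised to C# by the sharp.
A fourth above Bb in this key is Eb.
A sixth above Bb in this key is G.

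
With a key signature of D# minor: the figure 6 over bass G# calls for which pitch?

E#

Counting 5 letter steps above G# lands on E; in D# minor, that letter is E#.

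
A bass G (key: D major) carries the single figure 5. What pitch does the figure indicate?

Counting 4 letter steps above G lands on D; in D major, that letter is D.

D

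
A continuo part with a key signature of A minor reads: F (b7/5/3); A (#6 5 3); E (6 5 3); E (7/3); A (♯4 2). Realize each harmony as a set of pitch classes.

F, A, C, Eb | A, C, E, F# | E, G, B, C | E, G, B, D | A, B, D#, F

F (b7/5/3): F, A, C, Eb.
A (#6/5/3): A, C, E, F#.
E (6/5/3): E, G, B, C.
E (7/5/3): E, G, B, D.
A (6/#4/2): A, B, D#, F.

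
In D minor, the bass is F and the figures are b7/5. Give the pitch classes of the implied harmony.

F, A, C, Eb

The written figures b7/5 are shorthand for 7/5/3: the 3 is implied.
A third above F in this key is A.
A fifth above F in this key is C.
A seventh above F in this key is E, lowered to Eb by the flat.
Together with the bass F, this spells F dominant seventh in root position.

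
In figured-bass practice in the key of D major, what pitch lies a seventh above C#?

B

Counting 6 letter steps above C# lands on B; in D major, that letter is B.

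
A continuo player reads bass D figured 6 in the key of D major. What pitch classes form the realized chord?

The written figures 6 are shorthand for 6/3: the 3 is implied.
A third above D in this key is F#.
A sixth above D in this key is B.
Together with the bass D, this spells B minor in first inversion.

D, F#, B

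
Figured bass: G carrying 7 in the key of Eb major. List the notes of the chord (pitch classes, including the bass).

The written figures 7 are shorthand for 7/5/3: the 5/3 are implied.
A third above G in this key is Bb.
A fifth above G in this key is D.
A seventh above G in this key is F.
Together with the bass G, this spells G minor seventh in root position.

G, Bb, D, F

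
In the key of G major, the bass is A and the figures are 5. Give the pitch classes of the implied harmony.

A, C, E

The written figures 5 are shorthand for 5/3: the 3 is implied.
A third above A in this key is C.
A fifth above A in this key is E.
Together with the bass A, this spells A minor in root position.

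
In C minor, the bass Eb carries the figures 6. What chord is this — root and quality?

C minor

The figures 6 indicate a triad in first inversion.
In first inversion the root lies a sixth above the bass: a sixth above Eb in C minor is C.
The chord tones are Eb, G, C, giving C minor.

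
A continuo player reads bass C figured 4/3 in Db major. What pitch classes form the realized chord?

C, Eb, F, Ab

The written figures 4/3 are shorthand for 6/4/3: the 6 is implied.
A third above C in this key is Eb.
A fourth above C in this key is F.
A sixth above C in this key is Ab.
Together with the bass C, this spells F minor seventh in second inversion.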